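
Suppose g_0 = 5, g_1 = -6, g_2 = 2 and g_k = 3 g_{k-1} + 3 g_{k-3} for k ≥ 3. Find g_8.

5202

g_3 = 3*2 + 3*5 = 21
g_4 = 3*21 + 3*(-6) = 45
g_5 = 3*45 + 3*2 = 141
g_6 = 3*141 + 3*21 = 486
g_7 = 3*486 + 3*45 = 1593
g_8 = 3*1593 + 3*141 = 5202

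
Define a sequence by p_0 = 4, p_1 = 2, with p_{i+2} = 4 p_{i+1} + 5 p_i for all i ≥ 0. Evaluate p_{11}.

48828122

p_2 = 4·2 + 5·4 = 28
p_3 = 4·28 + 5·2 = 122
p_4 = 4·122 + 5·28 = 628
p_5 = 4·628 + 5·122 = 3122
p_6 = 4·3122 + 5·628 = 15628
p_7 = 4·15628 + 5·3122 = 78122
p_8 = 4·78122 + 5·15628 = 390628
p_9 = 4·390628 + 5·78122 = 1953122
p_{10} = 4·1953122 + 5·390628 = 9765628
p_{11} = 4·9765628 + 5·1953122 = 48828122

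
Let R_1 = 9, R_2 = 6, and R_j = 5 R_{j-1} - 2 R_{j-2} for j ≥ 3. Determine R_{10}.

425976

R_3 = 5·6 - 2·9 = 12
R_4 = 5·12 - 2·6 = 48
R_5 = 5·48 - 2·12 = 216
R_6 = 5·216 - 2·48 = 984
R_7 = 5·984 - 2·216 = 4488
R_8 = 5·4488 - 2·984 = 20472
R_9 = 5·20472 - 2·4488 = 93384
R_{10} = 5·93384 - 2·20472 = 425976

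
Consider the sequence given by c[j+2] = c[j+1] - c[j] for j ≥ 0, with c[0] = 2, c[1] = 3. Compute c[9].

-2

c[2] = 3 - 2 = 1
c[3] = 1 - 3 = -2
c[4] = (-2) - 1 = -3
c[5] = (-3) - (-2) = -1
c[6] = (-1) - (-3) = 2
c[7] = 2 - (-1) = 3
c[8] = 3 - 2 = 1
c[9] = 1 - 3 = -2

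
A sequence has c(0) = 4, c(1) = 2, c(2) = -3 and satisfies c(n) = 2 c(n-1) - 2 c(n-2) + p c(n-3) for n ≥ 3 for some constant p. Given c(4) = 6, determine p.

2

c(3) = -10 + 4p
c(4) = -14 + 10p
So -14 + 10p = 6, giving p = 2.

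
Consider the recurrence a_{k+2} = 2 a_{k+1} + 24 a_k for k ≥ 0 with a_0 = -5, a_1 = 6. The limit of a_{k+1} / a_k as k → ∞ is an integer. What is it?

The characteristic equation is r^2 - 2r - 24 = 0, which factors as (r - 6)(r + 4) = 0.
So the roots are 6 and -4. Since |6| > |-4| and the coefficient of 6^k is non-zero, the ratio tends to 6.

6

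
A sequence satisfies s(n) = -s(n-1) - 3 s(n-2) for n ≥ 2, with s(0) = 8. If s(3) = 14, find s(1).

Let s(1) = w.
s(2) = -24 - w
s(3) = 24 - 2w
So 24 - 2w = 14, giving w = 5.

5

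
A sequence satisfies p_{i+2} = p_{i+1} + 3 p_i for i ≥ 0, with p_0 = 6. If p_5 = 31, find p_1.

-5

Let p_1 = w.
p_2 = 18 + w
p_3 = 18 + 4w
p_4 = 72 + 7w
p_5 = 126 + 19w
So 126 + 19w = 31, giving w = -5.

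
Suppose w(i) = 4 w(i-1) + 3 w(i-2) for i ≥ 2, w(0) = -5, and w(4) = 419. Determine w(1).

Let w(1) = z.
w(2) = -15 + 4z
w(3) = -60 + 19z
w(4) = -285 + 88z
So -285 + 88z = 419, giving z = 8.

8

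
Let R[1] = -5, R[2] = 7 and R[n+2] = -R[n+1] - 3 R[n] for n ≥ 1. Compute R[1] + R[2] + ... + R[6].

68

R[3] = -7 - 3·(-5) = 8
R[4] = -8 - 3·7 = -29
R[5] = -(-29) - 3·8 = 5
R[6] = -5 - 3·(-29) = 82
Sum = (-5) + 7 + 8 + (-29) + 5 + 82 = 68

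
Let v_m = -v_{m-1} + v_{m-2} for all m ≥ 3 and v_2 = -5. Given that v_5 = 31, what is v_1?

Let v_1 = y.
v_3 = 5 + y
v_4 = -10 - y
v_5 = 15 + 2y
So 15 + 2y = 31, giving y = 8.

8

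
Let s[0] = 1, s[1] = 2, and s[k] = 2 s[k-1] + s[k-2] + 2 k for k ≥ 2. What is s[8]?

2537

s[2] = 2(2) + 1 + 4 = 9
s[3] = 2(9) + 2 + 6 = 26
s[4] = 2(26) + 9 + 8 = 69
s[5] = 2(69) + 26 + 10 = 174
s[6] = 2(174) + 69 + 12 = 429
s[7] = 2(429) + 174 + 14 = 1046
s[8] = 2(1046) + 429 + 16 = 2537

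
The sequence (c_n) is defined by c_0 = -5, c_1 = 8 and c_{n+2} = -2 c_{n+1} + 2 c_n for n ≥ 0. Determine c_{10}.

c_2 = -2·8 + 2·(-5) = -26
c_3 = -2·(-26) + 2·8 = 68
c_4 = -2·68 + 2·(-26) = -188
c_5 = -2·(-188) + 2·68 = 512
c_6 = -2·512 + 2·(-188) = -1400
c_7 = -2·(-1400) + 2·512 = 3824
c_8 = -2·3824 + 2·(-1400) = -10448
c_9 = -2·(-10448) + 2·3824 = 28544
c_{10} = -2·28544 + 2·(-10448) = -77984

-77984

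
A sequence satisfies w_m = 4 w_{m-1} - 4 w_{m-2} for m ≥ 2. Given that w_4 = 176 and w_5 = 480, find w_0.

-5

Rearranging, w_{m-2} = (w_m - 4 w_{m-1}) / -4.
w_3 = (480 - 4(176)) / -4 = -224/-4 = 56
w_2 = (176 - 4(56)) / -4 = -48/-4 = 12
w_1 = (56 - 4(12)) / -4 = 8/-4 = -2
w_0 = (12 - 4(-2)) / -4 = 20/-4 = -5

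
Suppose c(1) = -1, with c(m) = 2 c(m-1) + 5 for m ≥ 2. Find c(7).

251

c(2) = 2·(-1) + 5 = 3
c(3) = 2·3 + 5 = 11
c(4) = 2·11 + 5 = 27
c(5) = 2·27 + 5 = 59
c(6) = 2·59 + 5 = 123
c(7) = 2·123 + 5 = 251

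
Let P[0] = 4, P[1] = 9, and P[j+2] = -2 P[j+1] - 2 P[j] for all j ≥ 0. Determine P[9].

P[2] = -2*9 - 2*4 = -26
P[3] = -2*(-26) - 2*9 = 34
P[4] = -2*34 - 2*(-26) = -16
P[5] = -2*(-16) - 2*34 = -36
P[6] = -2*(-36) - 2*(-16) = 104
P[7] = -2*104 - 2*(-36) = -136
P[8] = -2*(-136) - 2*104 = 64
P[9] = -2*64 - 2*(-136) = 144

144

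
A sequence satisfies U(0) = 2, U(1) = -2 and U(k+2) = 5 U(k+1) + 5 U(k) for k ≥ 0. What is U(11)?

-12037500

U(2) = 5*(-2) + 5*2 = 0
U(3) = 5*0 + 5*(-2) = -10
U(4) = 5*(-10) + 5*0 = -50
U(5) = 5*(-50) + 5*(-10) = -300
U(6) = 5*(-300) + 5*(-50) = -1750
U(7) = 5*(-1750) + 5*(-300) = -10250
U(8) = 5*(-10250) + 5*(-1750) = -60000
U(9) = 5*(-60000) + 5*(-10250) = -351250
U(10) = 5*(-351250) + 5*(-60000) = -2056250
U(11) = 5*(-2056250) + 5*(-351250) = -12037500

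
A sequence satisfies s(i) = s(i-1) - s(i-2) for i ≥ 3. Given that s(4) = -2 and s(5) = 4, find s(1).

2

Rearranging, s(i-2) = -(s(i) - s(i-1)).
s(3) = -(4 - (-2)) = -6
s(2) = -(-2 - (-6)) = -4
s(1) = -(-6 - (-4)) = 2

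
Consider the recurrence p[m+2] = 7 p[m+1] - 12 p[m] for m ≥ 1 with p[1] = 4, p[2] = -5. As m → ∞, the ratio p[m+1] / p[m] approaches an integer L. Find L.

The characteristic equation is r^2 - 7r + 12 = 0, which factors as (r - 4)(r - 3) = 0.
So the roots are 4 and 3. Since |4| > |3| and the coefficient of 4^m is non-zero, the ratio tends to 4.

4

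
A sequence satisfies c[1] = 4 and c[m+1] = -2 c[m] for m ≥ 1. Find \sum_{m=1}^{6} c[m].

-84

c[2] = -2*4 = -8
c[3] = -2*(-8) = 16
c[4] = -2*16 = -32
c[5] = -2*(-32) = 64
c[6] = -2*64 = -128
Sum = 4 + (-8) + 16 + (-32) + 64 + (-128) = -84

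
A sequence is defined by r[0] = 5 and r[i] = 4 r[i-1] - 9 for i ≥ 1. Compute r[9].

r[1] = 4(5) - 9 = 11
r[2] = 4(11) - 9 = 35
r[3] = 4(35) - 9 = 131
r[4] = 4(131) - 9 = 515
r[5] = 4(515) - 9 = 2051
r[6] = 4(2051) - 9 = 8195
r[7] = 4(8195) - 9 = 32771
r[8] = 4(32771) - 9 = 131075
r[9] = 4(131075) - 9 = 524291

524291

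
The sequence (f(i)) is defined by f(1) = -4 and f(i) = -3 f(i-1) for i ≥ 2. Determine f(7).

-2916

f(2) = -3·(-4) = 12
f(3) = -3·12 = -36
f(4) = -3·(-36) = 108
f(5) = -3·108 = -324
f(6) = -3·(-324) = 972
f(7) = -3·972 = -2916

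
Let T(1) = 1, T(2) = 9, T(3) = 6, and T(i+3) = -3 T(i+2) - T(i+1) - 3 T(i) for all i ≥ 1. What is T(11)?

41334

T(4) = -3(6) - 9 - 3(1) = -30
T(5) = -3(-30) - 6 - 3(9) = 57
T(6) = -3(57) - (-30) - 3(6) = -159
T(7) = -3(-159) - 57 - 3(-30) = 510
T(8) = -3(510) - (-159) - 3(57) = -1542
T(9) = -3(-1542) - 510 - 3(-159) = 4593
T(10) = -3(4593) - (-1542) - 3(510) = -13767
T(11) = -3(-13767) - 4593 - 3(-1542) = 41334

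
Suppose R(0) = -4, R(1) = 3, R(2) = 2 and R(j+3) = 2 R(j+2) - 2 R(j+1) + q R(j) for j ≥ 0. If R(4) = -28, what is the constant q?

R(3) = -2 - 4q
R(4) = -8 - 5q
So -8 - 5q = -28, giving q = 4.

4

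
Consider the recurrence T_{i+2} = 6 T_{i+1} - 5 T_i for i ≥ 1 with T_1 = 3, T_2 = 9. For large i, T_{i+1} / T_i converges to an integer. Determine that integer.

5

The characteristic equation is r^2 - 6r + 5 = 0, which factors as (r - 5)(r - 1) = 0.
So the roots are 5 and 1. Since |5| > |1| and the coefficient of 5^i is non-zero, the ratio tends to 5.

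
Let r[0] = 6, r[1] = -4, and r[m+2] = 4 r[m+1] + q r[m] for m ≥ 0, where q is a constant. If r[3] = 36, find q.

5

r[2] = -16 + 6q
r[3] = -64 + 20q
So -64 + 20q = 36, giving q = 5.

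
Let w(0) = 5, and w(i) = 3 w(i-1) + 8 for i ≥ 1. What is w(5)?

w(1) = 3·5 + 8 = 23
w(2) = 3·23 + 8 = 77
w(3) = 3·77 + 8 = 239
w(4) = 3·239 + 8 = 725
w(5) = 3·725 + 8 = 2183

2183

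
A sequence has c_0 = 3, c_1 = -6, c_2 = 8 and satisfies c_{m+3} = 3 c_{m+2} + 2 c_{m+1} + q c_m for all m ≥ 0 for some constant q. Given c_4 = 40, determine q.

c_3 = 12 + 3q
c_4 = 52 + 3q
So 52 + 3q = 40, giving q = -4.

-4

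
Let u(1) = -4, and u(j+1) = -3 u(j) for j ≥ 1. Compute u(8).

8748

u(2) = -3·(-4) = 12
u(3) = -3·12 = -36
u(4) = -3·(-36) = 108
u(5) = -3·108 = -324
u(6) = -3·(-324) = 972
u(7) = -3·972 = -2916
u(8) = -3·(-2916) = 8748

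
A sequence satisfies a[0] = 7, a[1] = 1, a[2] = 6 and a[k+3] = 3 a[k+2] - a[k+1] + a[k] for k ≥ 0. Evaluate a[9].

a[3] = 3*6 - 1 + 7 = 24
a[4] = 3*24 - 6 + 1 = 67
a[5] = 3*67 - 24 + 6 = 183
a[6] = 3*183 - 67 + 24 = 506
a[7] = 3*506 - 183 + 67 = 1402
a[8] = 3*1402 - 506 + 183 = 3883
a[9] = 3*3883 - 1402 + 506 = 10753

10753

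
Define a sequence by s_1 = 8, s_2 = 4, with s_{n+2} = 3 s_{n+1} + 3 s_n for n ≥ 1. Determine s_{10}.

s_3 = 3(4) + 3(8) = 36
s_4 = 3(36) + 3(4) = 120
s_5 = 3(120) + 3(36) = 468
s_6 = 3(468) + 3(120) = 1764
s_7 = 3(1764) + 3(468) = 6696
s_8 = 3(6696) + 3(1764) = 25380
s_9 = 3(25380) + 3(6696) = 96228
s_{10} = 3(96228) + 3(25380) = 364824

364824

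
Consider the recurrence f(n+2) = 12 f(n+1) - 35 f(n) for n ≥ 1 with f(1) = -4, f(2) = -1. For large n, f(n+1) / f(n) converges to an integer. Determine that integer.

7

The characteristic equation is r^2 - 12r + 35 = 0, which factors as (r - 7)(r - 5) = 0.
So the roots are 7 and 5. Since |7| > |5| and the coefficient of 7^n is non-zero, the ratio tends to 7.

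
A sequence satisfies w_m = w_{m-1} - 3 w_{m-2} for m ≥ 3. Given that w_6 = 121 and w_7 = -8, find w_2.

1

Rearranging, w_{m-2} = (w_m - w_{m-1}) / -3.
w_5 = (-8 - 121) / -3 = -129/-3 = 43
w_4 = (121 - 43) / -3 = 78/-3 = -26
w_3 = (43 - (-26)) / -3 = 69/-3 = -23
w_2 = (-26 - (-23)) / -3 = -3/-3 = 1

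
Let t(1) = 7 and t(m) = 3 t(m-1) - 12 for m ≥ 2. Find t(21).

3486784407

The fixed point is -12/(1 - 3) = 6, so t(m) - 6 = 3(t(m-1) - 6).
Hence t(m) = 1·3^{m-1} + 6.
t(21) = 1·3^{20} + 6 = 1·3486784401 + 6 = 3486784407.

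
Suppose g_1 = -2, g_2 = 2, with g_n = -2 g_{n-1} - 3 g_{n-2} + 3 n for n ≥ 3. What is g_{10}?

g_3 = -2·2 - 3·(-2) + 9 = 11
g_4 = -2·11 - 3·2 + 12 = -16
g_5 = -2·(-16) - 3·11 + 15 = 14
g_6 = -2·14 - 3·(-16) + 18 = 38
g_7 = -2·38 - 3·14 + 21 = -97
g_8 = -2·(-97) - 3·38 + 24 = 104
g_9 = -2·104 - 3·(-97) + 27 = 110
g_{10} = -2·110 - 3·104 + 30 = -502

-502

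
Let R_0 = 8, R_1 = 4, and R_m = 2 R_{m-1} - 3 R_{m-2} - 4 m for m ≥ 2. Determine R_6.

R_2 = 2(4) - 3(8) - 8 = -24
R_3 = 2(-24) - 3(4) - 12 = -72
R_4 = 2(-72) - 3(-24) - 16 = -88
R_5 = 2(-88) - 3(-72) - 20 = 20
R_6 = 2(20) - 3(-88) - 24 = 280

280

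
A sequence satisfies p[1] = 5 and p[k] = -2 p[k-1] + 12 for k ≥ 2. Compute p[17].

65540

The fixed point is 12/(1 + 2) = 4, so p[k] - 4 = -2(p[k-1] - 4).
Hence p[k] = 1·(-2)^{k-1} + 4.
p[17] = 1·(-2)^{16} + 4 = 1·65536 + 4 = 65540.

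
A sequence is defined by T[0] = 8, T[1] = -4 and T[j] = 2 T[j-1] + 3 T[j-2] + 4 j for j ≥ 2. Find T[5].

T[2] = 2·(-4) + 3·8 + 8 = 24
T[3] = 2·24 + 3·(-4) + 12 = 48
T[4] = 2·48 + 3·24 + 16 = 184
T[5] = 2·184 + 3·48 + 20 = 532

532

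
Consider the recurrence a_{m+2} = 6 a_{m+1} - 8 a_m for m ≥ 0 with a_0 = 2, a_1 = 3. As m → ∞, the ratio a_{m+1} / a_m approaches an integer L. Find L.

4

The characteristic equation is r^2 - 6r + 8 = 0, which factors as (r - 4)(r - 2) = 0.
So the roots are 4 and 2. Since |4| > |2| and the coefficient of 4^m is non-zero, the ratio tends to 4.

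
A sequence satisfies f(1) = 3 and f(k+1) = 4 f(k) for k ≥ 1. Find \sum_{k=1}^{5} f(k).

f(2) = 4·3 = 12
f(3) = 4·12 = 48
f(4) = 4·48 = 192
f(5) = 4·192 = 768
Sum = 3 + 12 + 48 + 192 + 768 = 1023

1023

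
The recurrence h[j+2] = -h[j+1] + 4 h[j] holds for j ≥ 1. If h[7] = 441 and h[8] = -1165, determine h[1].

1

Rearranging, h[j-2] = (h[j] + h[j-1]) / 4.
h[6] = (-1165 + 441) / 4 = -724/4 = -181
h[5] = (441 + (-181)) / 4 = 260/4 = 65
h[4] = (-181 + 65) / 4 = -116/4 = -29
h[3] = (65 + (-29)) / 4 = 36/4 = 9
h[2] = (-29 + 9) / 4 = -20/4 = -5
h[1] = (9 + (-5)) / 4 = 4/4 = 1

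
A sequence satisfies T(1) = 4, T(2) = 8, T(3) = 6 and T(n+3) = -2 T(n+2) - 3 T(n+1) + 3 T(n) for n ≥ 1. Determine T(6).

-18

T(4) = -2*6 - 3*8 + 3*4 = -24
T(5) = -2*(-24) - 3*6 + 3*8 = 54
T(6) = -2*54 - 3*(-24) + 3*6 = -18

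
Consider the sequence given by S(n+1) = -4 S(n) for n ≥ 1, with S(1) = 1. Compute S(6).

S(2) = -4(1) = -4
S(3) = -4(-4) = 16
S(4) = -4(16) = -64
S(5) = -4(-64) = 256
S(6) = -4(256) = -1024

-1024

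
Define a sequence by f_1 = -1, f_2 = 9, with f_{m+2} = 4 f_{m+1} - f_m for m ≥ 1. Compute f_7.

7229

f_3 = 4·9 - (-1) = 37
f_4 = 4·37 - 9 = 139
f_5 = 4·139 - 37 = 519
f_6 = 4·519 - 139 = 1937
f_7 = 4·1937 - 519 = 7229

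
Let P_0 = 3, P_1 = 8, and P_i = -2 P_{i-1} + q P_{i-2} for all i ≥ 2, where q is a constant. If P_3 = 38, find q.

P_2 = -16 + 3q
P_3 = 32 + 2q
So 32 + 2q = 38, giving q = 3.

3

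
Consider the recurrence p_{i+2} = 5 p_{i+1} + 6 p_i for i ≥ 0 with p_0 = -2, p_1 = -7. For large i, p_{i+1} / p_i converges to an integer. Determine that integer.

The characteristic equation is r^2 - 5r - 6 = 0, which factors as (r - 6)(r + 1) = 0.
So the roots are 6 and -1. Since |6| > |-1| and the coefficient of 6^i is non-zero, the ratio tends to 6.

6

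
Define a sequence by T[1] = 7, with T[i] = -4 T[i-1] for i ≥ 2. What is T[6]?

T[2] = -4*7 = -28
T[3] = -4*(-28) = 112
T[4] = -4*112 = -448
T[5] = -4*(-448) = 1792
T[6] = -4*1792 = -7168

-7168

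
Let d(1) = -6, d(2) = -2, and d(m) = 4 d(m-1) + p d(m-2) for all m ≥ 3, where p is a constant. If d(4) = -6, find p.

-1

d(3) = -8 - 6p
d(4) = -32 - 26p
So -32 - 26p = -6, giving p = -1.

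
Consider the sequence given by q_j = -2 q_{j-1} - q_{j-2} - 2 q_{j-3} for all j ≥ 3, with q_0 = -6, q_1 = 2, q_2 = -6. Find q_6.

q_3 = -2(-6) - 2 - 2(-6) = 22
q_4 = -2(22) - (-6) - 2(2) = -42
q_5 = -2(-42) - 22 - 2(-6) = 74
q_6 = -2(74) - (-42) - 2(22) = -150

-150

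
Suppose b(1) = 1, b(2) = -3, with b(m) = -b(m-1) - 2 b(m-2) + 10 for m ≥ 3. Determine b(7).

27

b(3) = -(-3) - 2(1) + 10 = 11
b(4) = -11 - 2(-3) + 10 = 5
b(5) = -5 - 2(11) + 10 = -17
b(6) = -(-17) - 2(5) + 10 = 17
b(7) = -17 - 2(-17) + 10 = 27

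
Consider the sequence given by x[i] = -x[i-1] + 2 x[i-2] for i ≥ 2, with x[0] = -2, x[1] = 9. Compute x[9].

1879

x[2] = -9 + 2(-2) = -13
x[3] = -(-13) + 2(9) = 31
x[4] = -31 + 2(-13) = -57
x[5] = -(-57) + 2(31) = 119
x[6] = -119 + 2(-57) = -233
x[7] = -(-233) + 2(119) = 471
x[8] = -471 + 2(-233) = -937
x[9] = -(-937) + 2(471) = 1879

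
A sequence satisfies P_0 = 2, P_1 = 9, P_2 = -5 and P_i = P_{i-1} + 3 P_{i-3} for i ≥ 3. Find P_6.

16

P_3 = (-5) + 3·2 = 1
P_4 = 1 + 3·9 = 28
P_5 = 28 + 3·(-5) = 13
P_6 = 13 + 3·1 = 16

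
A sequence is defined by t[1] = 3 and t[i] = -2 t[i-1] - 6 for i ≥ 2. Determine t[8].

t[2] = -2·3 - 6 = -12
t[3] = -2·(-12) - 6 = 18
t[4] = -2·18 - 6 = -42
t[5] = -2·(-42) - 6 = 78
t[6] = -2·78 - 6 = -162
t[7] = -2·(-162) - 6 = 318
t[8] = -2·318 - 6 = -642

-642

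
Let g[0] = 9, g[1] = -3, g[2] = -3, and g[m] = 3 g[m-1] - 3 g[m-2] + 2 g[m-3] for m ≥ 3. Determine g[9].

g[3] = 3(-3) - 3(-3) + 2(9) = 18
g[4] = 3(18) - 3(-3) + 2(-3) = 57
g[5] = 3(57) - 3(18) + 2(-3) = 111
g[6] = 3(111) - 3(57) + 2(18) = 198
g[7] = 3(198) - 3(111) + 2(57) = 375
g[8] = 3(375) - 3(198) + 2(111) = 753
g[9] = 3(753) - 3(375) + 2(198) = 1530

1530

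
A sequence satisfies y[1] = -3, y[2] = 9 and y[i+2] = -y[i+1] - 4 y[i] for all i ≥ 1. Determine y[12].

y[3] = -9 - 4(-3) = 3
y[4] = -3 - 4(9) = -39
y[5] = -(-39) - 4(3) = 27
y[6] = -27 - 4(-39) = 129
y[7] = -129 - 4(27) = -237
y[8] = -(-237) - 4(129) = -279
y[9] = -(-279) - 4(-237) = 1227
y[10] = -1227 - 4(-279) = -111
y[11] = -(-111) - 4(1227) = -4797
y[12] = -(-4797) - 4(-111) = 5241

5241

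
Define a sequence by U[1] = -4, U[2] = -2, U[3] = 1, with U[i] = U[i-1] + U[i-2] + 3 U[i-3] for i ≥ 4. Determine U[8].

U[4] = 1 + (-2) + 3·(-4) = -13
U[5] = (-13) + 1 + 3·(-2) = -18
U[6] = (-18) + (-13) + 3·1 = -28
U[7] = (-28) + (-18) + 3·(-13) = -85
U[8] = (-85) + (-28) + 3·(-18) = -167

-167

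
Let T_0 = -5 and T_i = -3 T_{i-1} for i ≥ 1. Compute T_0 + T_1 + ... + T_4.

-305

T_1 = -3(-5) = 15
T_2 = -3(15) = -45
T_3 = -3(-45) = 135
T_4 = -3(135) = -405
Sum = (-5) + 15 + (-45) + 135 + (-405) = -305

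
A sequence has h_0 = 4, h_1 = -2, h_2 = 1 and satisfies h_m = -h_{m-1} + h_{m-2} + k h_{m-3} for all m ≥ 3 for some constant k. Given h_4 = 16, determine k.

h_3 = -3 + 4k
h_4 = 4 - 6k
So 4 - 6k = 16, giving k = -2.

-2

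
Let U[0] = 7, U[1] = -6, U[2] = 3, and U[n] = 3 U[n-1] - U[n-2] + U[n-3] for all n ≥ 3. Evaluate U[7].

U[3] = 3(3) - (-6) + 7 = 22
U[4] = 3(22) - 3 + (-6) = 57
U[5] = 3(57) - 22 + 3 = 152
U[6] = 3(152) - 57 + 22 = 421
U[7] = 3(421) - 152 + 57 = 1168

1168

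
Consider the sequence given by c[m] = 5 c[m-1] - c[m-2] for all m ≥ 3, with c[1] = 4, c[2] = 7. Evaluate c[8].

77983

c[3] = 5*7 - 4 = 31
c[4] = 5*31 - 7 = 148
c[5] = 5*148 - 31 = 709
c[6] = 5*709 - 148 = 3397
c[7] = 5*3397 - 709 = 16276
c[8] = 5*16276 - 3397 = 77983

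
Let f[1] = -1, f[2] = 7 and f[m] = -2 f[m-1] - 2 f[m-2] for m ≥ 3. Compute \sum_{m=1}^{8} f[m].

f[3] = -2·7 - 2·(-1) = -12
f[4] = -2·(-12) - 2·7 = 10
f[5] = -2·10 - 2·(-12) = 4
f[6] = -2·4 - 2·10 = -28
f[7] = -2·(-28) - 2·4 = 48
f[8] = -2·48 - 2·(-28) = -40
Sum = (-1) + 7 + (-12) + 10 + 4 + (-28) + 48 + (-40) = -12

-12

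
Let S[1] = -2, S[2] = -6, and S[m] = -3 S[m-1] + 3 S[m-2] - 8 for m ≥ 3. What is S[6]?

-476

S[3] = -3·(-6) + 3·(-2) - 8 = 4
S[4] = -3·4 + 3·(-6) - 8 = -38
S[5] = -3·(-38) + 3·4 - 8 = 118
S[6] = -3·118 + 3·(-38) - 8 = -476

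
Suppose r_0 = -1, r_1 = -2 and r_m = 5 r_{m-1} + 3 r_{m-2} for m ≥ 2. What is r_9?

-2058407

r_2 = 5*(-2) + 3*(-1) = -13
r_3 = 5*(-13) + 3*(-2) = -71
r_4 = 5*(-71) + 3*(-13) = -394
r_5 = 5*(-394) + 3*(-71) = -2183
r_6 = 5*(-2183) + 3*(-394) = -12097
r_7 = 5*(-12097) + 3*(-2183) = -67034
r_8 = 5*(-67034) + 3*(-12097) = -371461
r_9 = 5*(-371461) + 3*(-67034) = -2058407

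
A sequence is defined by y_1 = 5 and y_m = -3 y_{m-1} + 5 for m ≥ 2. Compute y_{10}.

-73810

y_2 = -3*5 + 5 = -10
y_3 = -3*(-10) + 5 = 35
y_4 = -3*35 + 5 = -100
y_5 = -3*(-100) + 5 = 305
y_6 = -3*305 + 5 = -910
y_7 = -3*(-910) + 5 = 2735
y_8 = -3*2735 + 5 = -8200
y_9 = -3*(-8200) + 5 = 24605
y_{10} = -3*24605 + 5 = -73810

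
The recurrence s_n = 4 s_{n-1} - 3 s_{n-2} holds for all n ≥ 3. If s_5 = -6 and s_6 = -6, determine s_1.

Rearranging, s_{n-2} = (s_n - 4 s_{n-1}) / -3.
s_4 = (-6 - 4(-6)) / -3 = 18/-3 = -6
s_3 = (-6 - 4(-6)) / -3 = 18/-3 = -6
s_2 = (-6 - 4(-6)) / -3 = 18/-3 = -6
s_1 = (-6 - 4(-6)) / -3 = 18/-3 = -6

-6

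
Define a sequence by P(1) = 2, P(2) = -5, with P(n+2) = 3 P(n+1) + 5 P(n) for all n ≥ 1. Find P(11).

P(3) = 3·(-5) + 5·2 = -5
P(4) = 3·(-5) + 5·(-5) = -40
P(5) = 3·(-40) + 5·(-5) = -145
P(6) = 3·(-145) + 5·(-40) = -635
P(7) = 3·(-635) + 5·(-145) = -2630
P(8) = 3·(-2630) + 5·(-635) = -11065
P(9) = 3·(-11065) + 5·(-2630) = -46345
P(10) = 3·(-46345) + 5·(-11065) = -194360
P(11) = 3·(-194360) + 5·(-46345) = -814805

-814805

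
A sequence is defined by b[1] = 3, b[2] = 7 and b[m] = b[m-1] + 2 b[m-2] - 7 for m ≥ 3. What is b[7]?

b[3] = 7 + 2*3 - 7 = 6
b[4] = 6 + 2*7 - 7 = 13
b[5] = 13 + 2*6 - 7 = 18
b[6] = 18 + 2*13 - 7 = 37
b[7] = 37 + 2*18 - 7 = 66

66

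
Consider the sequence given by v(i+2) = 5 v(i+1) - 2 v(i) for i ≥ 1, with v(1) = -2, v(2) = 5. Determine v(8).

58575

v(3) = 5(5) - 2(-2) = 29
v(4) = 5(29) - 2(5) = 135
v(5) = 5(135) - 2(29) = 617
v(6) = 5(617) - 2(135) = 2815
v(7) = 5(2815) - 2(617) = 12841
v(8) = 5(12841) - 2(2815) = 58575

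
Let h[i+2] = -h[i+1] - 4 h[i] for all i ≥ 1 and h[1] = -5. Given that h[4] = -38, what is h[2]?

Let h[2] = y.
h[3] = 20 - y
h[4] = -20 - 3y
So -20 - 3y = -38, giving y = 6.

6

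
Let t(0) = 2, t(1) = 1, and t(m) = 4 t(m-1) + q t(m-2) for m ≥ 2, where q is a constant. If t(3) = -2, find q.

-2

t(2) = 4 + 2q
t(3) = 16 + 9q
So 16 + 9q = -2, giving q = -2.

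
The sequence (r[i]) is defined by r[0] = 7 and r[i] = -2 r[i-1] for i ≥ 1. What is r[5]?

-224

r[1] = -2*7 = -14
r[2] = -2*(-14) = 28
r[3] = -2*28 = -56
r[4] = -2*(-56) = 112
r[5] = -2*112 = -224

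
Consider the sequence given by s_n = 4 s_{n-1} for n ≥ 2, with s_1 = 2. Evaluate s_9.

131072

s_2 = 4·2 = 8
s_3 = 4·8 = 32
s_4 = 4·32 = 128
s_5 = 4·128 = 512
s_6 = 4·512 = 2048
s_7 = 4·2048 = 8192
s_8 = 4·8192 = 32768
s_9 = 4·32768 = 131072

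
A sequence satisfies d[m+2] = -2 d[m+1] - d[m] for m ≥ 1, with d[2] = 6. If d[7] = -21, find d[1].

-3

Let d[1] = v.
d[3] = -12 - v
d[4] = 18 + 2v
d[5] = -24 - 3v
d[6] = 30 + 4v
d[7] = -36 - 5v
So -36 - 5v = -21, giving v = -3.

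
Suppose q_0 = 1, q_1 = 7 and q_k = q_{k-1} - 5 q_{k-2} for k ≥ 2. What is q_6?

337

q_2 = 7 - 5·1 = 2
q_3 = 2 - 5·7 = -33
q_4 = (-33) - 5·2 = -43
q_5 = (-43) - 5·(-33) = 122
q_6 = 122 - 5·(-43) = 337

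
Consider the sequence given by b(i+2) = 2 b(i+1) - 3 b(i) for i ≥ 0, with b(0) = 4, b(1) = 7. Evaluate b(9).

-161

b(2) = 2·7 - 3·4 = 2
b(3) = 2·2 - 3·7 = -17
b(4) = 2·(-17) - 3·2 = -40
b(5) = 2·(-40) - 3·(-17) = -29
b(6) = 2·(-29) - 3·(-40) = 62
b(7) = 2·62 - 3·(-29) = 211
b(8) = 2·211 - 3·62 = 236
b(9) = 2·236 - 3·211 = -161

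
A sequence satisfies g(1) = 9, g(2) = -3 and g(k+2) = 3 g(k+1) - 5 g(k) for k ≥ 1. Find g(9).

g(3) = 3·(-3) - 5·9 = -54
g(4) = 3·(-54) - 5·(-3) = -147
g(5) = 3·(-147) - 5·(-54) = -171
g(6) = 3·(-171) - 5·(-147) = 222
g(7) = 3·222 - 5·(-171) = 1521
g(8) = 3·1521 - 5·222 = 3453
g(9) = 3·3453 - 5·1521 = 2754

2754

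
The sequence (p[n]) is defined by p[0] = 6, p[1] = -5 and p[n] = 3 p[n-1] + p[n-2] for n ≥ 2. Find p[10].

-136365

p[2] = 3·(-5) + 6 = -9
p[3] = 3·(-9) + (-5) = -32
p[4] = 3·(-32) + (-9) = -105
p[5] = 3·(-105) + (-32) = -347
p[6] = 3·(-347) + (-105) = -1146
p[7] = 3·(-1146) + (-347) = -3785
p[8] = 3·(-3785) + (-1146) = -12501
p[9] = 3·(-12501) + (-3785) = -41288
p[10] = 3·(-41288) + (-12501) = -136365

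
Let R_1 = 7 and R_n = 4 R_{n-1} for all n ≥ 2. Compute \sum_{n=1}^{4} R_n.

595

R_2 = 4·7 = 28
R_3 = 4·28 = 112
R_4 = 4·112 = 448
Sum = 7 + 28 + 112 + 448 = 595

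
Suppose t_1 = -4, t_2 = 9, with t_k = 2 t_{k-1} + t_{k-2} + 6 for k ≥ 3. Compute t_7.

t_3 = 2(9) + (-4) + 6 = 20
t_4 = 2(20) + 9 + 6 = 55
t_5 = 2(55) + 20 + 6 = 136
t_6 = 2(136) + 55 + 6 = 333
t_7 = 2(333) + 136 + 6 = 808

808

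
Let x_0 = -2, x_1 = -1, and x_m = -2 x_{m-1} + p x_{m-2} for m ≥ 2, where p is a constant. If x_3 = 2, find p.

x_2 = 2 - 2p
x_3 = -4 + 3p
So -4 + 3p = 2, giving p = 2.

2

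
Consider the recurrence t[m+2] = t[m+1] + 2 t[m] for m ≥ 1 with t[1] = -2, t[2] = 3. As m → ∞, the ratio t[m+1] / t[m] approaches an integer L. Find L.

The characteristic equation is r^2 - r - 2 = 0, which factors as (r - 2)(r + 1) = 0.
So the roots are 2 and -1. Since |2| > |-1| and the coefficient of 2^m is non-zero, the ratio tends to 2.

2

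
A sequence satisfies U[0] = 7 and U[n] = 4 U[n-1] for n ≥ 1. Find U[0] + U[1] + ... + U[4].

2387

U[1] = 4·7 = 28
U[2] = 4·28 = 112
U[3] = 4·112 = 448
U[4] = 4·448 = 1792
Sum = 7 + 28 + 112 + 448 + 1792 = 2387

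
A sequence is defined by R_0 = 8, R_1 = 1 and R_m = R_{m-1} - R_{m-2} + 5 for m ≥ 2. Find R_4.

R_2 = 1 - 8 + 5 = -2
R_3 = (-2) - 1 + 5 = 2
R_4 = 2 - (-2) + 5 = 9

9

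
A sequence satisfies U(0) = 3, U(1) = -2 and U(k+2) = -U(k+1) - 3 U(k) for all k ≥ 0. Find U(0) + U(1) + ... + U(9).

U(2) = -(-2) - 3(3) = -7
U(3) = -(-7) - 3(-2) = 13
U(4) = -13 - 3(-7) = 8
U(5) = -8 - 3(13) = -47
U(6) = -(-47) - 3(8) = 23
U(7) = -23 - 3(-47) = 118
U(8) = -118 - 3(23) = -187
U(9) = -(-187) - 3(118) = -167
Sum = 3 + (-2) + (-7) + 13 + 8 + (-47) + 23 + 118 + (-187) + (-167) = -245

-245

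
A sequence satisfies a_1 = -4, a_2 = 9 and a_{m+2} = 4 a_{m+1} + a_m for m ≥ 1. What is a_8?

a_3 = 4·9 + (-4) = 32
a_4 = 4·32 + 9 = 137
a_5 = 4·137 + 32 = 580
a_6 = 4·580 + 137 = 2457
a_7 = 4·2457 + 580 = 10408
a_8 = 4·10408 + 2457 = 44089

44089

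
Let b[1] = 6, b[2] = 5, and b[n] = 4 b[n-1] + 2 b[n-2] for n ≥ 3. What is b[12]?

b[3] = 4(5) + 2(6) = 32
b[4] = 4(32) + 2(5) = 138
b[5] = 4(138) + 2(32) = 616
b[6] = 4(616) + 2(138) = 2740
b[7] = 4(2740) + 2(616) = 12192
b[8] = 4(12192) + 2(2740) = 54248
b[9] = 4(54248) + 2(12192) = 241376
b[10] = 4(241376) + 2(54248) = 1074000
b[11] = 4(1074000) + 2(241376) = 4778752
b[12] = 4(4778752) + 2(1074000) = 21263008

21263008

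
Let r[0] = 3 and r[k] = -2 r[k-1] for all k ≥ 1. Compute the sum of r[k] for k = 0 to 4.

33

r[1] = -2·3 = -6
r[2] = -2·(-6) = 12
r[3] = -2·12 = -24
r[4] = -2·(-24) = 48
Sum = 3 + (-6) + 12 + (-24) + 48 = 33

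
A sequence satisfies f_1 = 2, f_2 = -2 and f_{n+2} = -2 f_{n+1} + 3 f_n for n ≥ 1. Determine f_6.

f_3 = -2(-2) + 3(2) = 10
f_4 = -2(10) + 3(-2) = -26
f_5 = -2(-26) + 3(10) = 82
f_6 = -2(82) + 3(-26) = -242

-242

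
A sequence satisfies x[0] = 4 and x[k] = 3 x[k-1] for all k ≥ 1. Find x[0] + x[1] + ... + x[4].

484

x[1] = 3(4) = 12
x[2] = 3(12) = 36
x[3] = 3(36) = 108
x[4] = 3(108) = 324
Sum = 4 + 12 + 36 + 108 + 324 = 484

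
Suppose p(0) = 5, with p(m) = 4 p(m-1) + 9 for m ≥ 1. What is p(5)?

p(1) = 4*5 + 9 = 29
p(2) = 4*29 + 9 = 125
p(3) = 4*125 + 9 = 509
p(4) = 4*509 + 9 = 2045
p(5) = 4*2045 + 9 = 8189

8189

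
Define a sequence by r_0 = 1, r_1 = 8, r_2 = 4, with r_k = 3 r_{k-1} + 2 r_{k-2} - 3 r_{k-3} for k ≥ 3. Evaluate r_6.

688

r_3 = 3(4) + 2(8) - 3(1) = 25
r_4 = 3(25) + 2(4) - 3(8) = 59
r_5 = 3(59) + 2(25) - 3(4) = 215
r_6 = 3(215) + 2(59) - 3(25) = 688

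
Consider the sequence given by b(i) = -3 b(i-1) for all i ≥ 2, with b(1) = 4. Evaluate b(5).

324

b(2) = -3·4 = -12
b(3) = -3·(-12) = 36
b(4) = -3·36 = -108
b(5) = -3·(-108) = 324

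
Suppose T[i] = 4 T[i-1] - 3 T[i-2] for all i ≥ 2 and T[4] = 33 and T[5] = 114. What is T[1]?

Rearranging, T[i-2] = (T[i] - 4 T[i-1]) / -3.
T[3] = (114 - 4*33) / -3 = -18/-3 = 6
T[2] = (33 - 4*6) / -3 = 9/-3 = -3
T[1] = (6 - 4*(-3)) / -3 = 18/-3 = -6

-6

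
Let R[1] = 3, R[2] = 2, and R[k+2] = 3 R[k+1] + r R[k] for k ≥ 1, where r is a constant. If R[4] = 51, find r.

R[3] = 6 + 3r
R[4] = 18 + 11r
So 18 + 11r = 51, giving r = 3.

3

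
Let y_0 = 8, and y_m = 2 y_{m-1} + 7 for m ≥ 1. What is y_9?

y_1 = 2(8) + 7 = 23
y_2 = 2(23) + 7 = 53
y_3 = 2(53) + 7 = 113
y_4 = 2(113) + 7 = 233
y_5 = 2(233) + 7 = 473
y_6 = 2(473) + 7 = 953
y_7 = 2(953) + 7 = 1913
y_8 = 2(1913) + 7 = 3833
y_9 = 2(3833) + 7 = 7673

7673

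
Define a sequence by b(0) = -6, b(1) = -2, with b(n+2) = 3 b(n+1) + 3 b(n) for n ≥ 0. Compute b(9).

b(2) = 3*(-2) + 3*(-6) = -24
b(3) = 3*(-24) + 3*(-2) = -78
b(4) = 3*(-78) + 3*(-24) = -306
b(5) = 3*(-306) + 3*(-78) = -1152
b(6) = 3*(-1152) + 3*(-306) = -4374
b(7) = 3*(-4374) + 3*(-1152) = -16578
b(8) = 3*(-16578) + 3*(-4374) = -62856
b(9) = 3*(-62856) + 3*(-16578) = -238302

-238302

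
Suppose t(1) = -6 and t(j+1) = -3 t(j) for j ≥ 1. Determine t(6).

1458

t(2) = -3*(-6) = 18
t(3) = -3*18 = -54
t(4) = -3*(-54) = 162
t(5) = -3*162 = -486
t(6) = -3*(-486) = 1458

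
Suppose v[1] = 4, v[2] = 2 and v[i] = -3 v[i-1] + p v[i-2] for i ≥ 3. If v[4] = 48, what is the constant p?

v[3] = -6 + 4p
v[4] = 18 - 10p
So 18 - 10p = 48, giving p = -3.

-3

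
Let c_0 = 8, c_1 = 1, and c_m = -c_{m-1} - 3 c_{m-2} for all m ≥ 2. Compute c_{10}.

1745

c_2 = -1 - 3*8 = -25
c_3 = -(-25) - 3*1 = 22
c_4 = -22 - 3*(-25) = 53
c_5 = -53 - 3*22 = -119
c_6 = -(-119) - 3*53 = -40
c_7 = -(-40) - 3*(-119) = 397
c_8 = -397 - 3*(-40) = -277
c_9 = -(-277) - 3*397 = -914
c_{10} = -(-914) - 3*(-277) = 1745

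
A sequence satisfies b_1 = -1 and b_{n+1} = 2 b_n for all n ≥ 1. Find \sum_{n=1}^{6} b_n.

-63

b_2 = 2(-1) = -2
b_3 = 2(-2) = -4
b_4 = 2(-4) = -8
b_5 = 2(-8) = -16
b_6 = 2(-16) = -32
Sum = (-1) + (-2) + (-4) + (-8) + (-16) + (-32) = -63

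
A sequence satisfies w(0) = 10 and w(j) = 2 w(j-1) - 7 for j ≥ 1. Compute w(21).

6291463

The fixed point is -7/(1 - 2) = 7, so w(j) - 7 = 2(w(j-1) - 7).
Hence w(j) = 3·2^j + 7.
w(21) = 3·2^{21} + 7 = 3·2097152 + 7 = 6291463.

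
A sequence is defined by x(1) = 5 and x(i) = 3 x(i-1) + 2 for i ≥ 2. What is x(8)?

x(2) = 3(5) + 2 = 17
x(3) = 3(17) + 2 = 53
x(4) = 3(53) + 2 = 161
x(5) = 3(161) + 2 = 485
x(6) = 3(485) + 2 = 1457
x(7) = 3(1457) + 2 = 4373
x(8) = 3(4373) + 2 = 13121

13121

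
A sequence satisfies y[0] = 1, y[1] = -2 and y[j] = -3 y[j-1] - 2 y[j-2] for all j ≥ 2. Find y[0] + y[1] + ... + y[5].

y[2] = -3·(-2) - 2·1 = 4
y[3] = -3·4 - 2·(-2) = -8
y[4] = -3·(-8) - 2·4 = 16
y[5] = -3·16 - 2·(-8) = -32
Sum = 1 + (-2) + 4 + (-8) + 16 + (-32) = -21

-21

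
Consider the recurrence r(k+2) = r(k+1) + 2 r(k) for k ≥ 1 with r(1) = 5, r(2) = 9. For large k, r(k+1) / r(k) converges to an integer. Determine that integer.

The characteristic equation is r^2 - r - 2 = 0, which factors as (r - 2)(r + 1) = 0.
So the roots are 2 and -1. Since |2| > |-1| and the coefficient of 2^k is non-zero, the ratio tends to 2.

2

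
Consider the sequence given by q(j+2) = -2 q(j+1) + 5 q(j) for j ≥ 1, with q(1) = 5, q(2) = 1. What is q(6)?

q(3) = -2(1) + 5(5) = 23
q(4) = -2(23) + 5(1) = -41
q(5) = -2(-41) + 5(23) = 197
q(6) = -2(197) + 5(-41) = -599

-599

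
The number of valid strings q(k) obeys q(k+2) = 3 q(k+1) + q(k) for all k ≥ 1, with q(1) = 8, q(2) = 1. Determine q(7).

1232

q(3) = 3·1 + 8 = 11
q(4) = 3·11 + 1 = 34
q(5) = 3·34 + 11 = 113
q(6) = 3·113 + 34 = 373
q(7) = 3·373 + 113 = 1232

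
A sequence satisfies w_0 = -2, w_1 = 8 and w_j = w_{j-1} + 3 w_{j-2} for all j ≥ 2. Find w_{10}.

w_2 = 8 + 3·(-2) = 2
w_3 = 2 + 3·8 = 26
w_4 = 26 + 3·2 = 32
w_5 = 32 + 3·26 = 110
w_6 = 110 + 3·32 = 206
w_7 = 206 + 3·110 = 536
w_8 = 536 + 3·206 = 1154
w_9 = 1154 + 3·536 = 2762
w_{10} = 2762 + 3·1154 = 6224

6224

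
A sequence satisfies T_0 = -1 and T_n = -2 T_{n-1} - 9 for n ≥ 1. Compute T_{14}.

32765

The fixed point is -9/(1 + 2) = -3, so T_n + 3 = -2(T_{n-1} + 3).
Hence T_n = 2·(-2)^n - 3.
T_{14} = 2·(-2)^{14} - 3 = 2·16384 - 3 = 32765.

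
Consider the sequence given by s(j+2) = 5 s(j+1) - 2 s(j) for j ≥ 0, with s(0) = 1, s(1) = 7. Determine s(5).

3143

s(2) = 5(7) - 2(1) = 33
s(3) = 5(33) - 2(7) = 151
s(4) = 5(151) - 2(33) = 689
s(5) = 5(689) - 2(151) = 3143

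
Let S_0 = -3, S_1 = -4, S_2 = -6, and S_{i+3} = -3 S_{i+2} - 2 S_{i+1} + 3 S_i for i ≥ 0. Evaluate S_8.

318

S_3 = -3*(-6) - 2*(-4) + 3*(-3) = 17
S_4 = -3*17 - 2*(-6) + 3*(-4) = -51
S_5 = -3*(-51) - 2*17 + 3*(-6) = 101
S_6 = -3*101 - 2*(-51) + 3*17 = -150
S_7 = -3*(-150) - 2*101 + 3*(-51) = 95
S_8 = -3*95 - 2*(-150) + 3*101 = 318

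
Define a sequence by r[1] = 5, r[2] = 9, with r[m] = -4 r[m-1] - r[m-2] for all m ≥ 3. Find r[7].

-8065

r[3] = -4(9) - 5 = -41
r[4] = -4(-41) - 9 = 155
r[5] = -4(155) - (-41) = -579
r[6] = -4(-579) - 155 = 2161
r[7] = -4(2161) - (-579) = -8065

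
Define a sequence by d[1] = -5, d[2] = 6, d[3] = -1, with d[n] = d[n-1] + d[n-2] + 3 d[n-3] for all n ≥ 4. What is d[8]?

d[4] = (-1) + 6 + 3*(-5) = -10
d[5] = (-10) + (-1) + 3*6 = 7
d[6] = 7 + (-10) + 3*(-1) = -6
d[7] = (-6) + 7 + 3*(-10) = -29
d[8] = (-29) + (-6) + 3*7 = -14

-14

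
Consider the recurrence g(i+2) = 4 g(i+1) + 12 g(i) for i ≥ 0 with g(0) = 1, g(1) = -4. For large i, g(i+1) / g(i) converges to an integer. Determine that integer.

6

The characteristic equation is r^2 - 4r - 12 = 0, which factors as (r - 6)(r + 2) = 0.
So the roots are 6 and -2. Since |6| > |-2| and the coefficient of 6^i is non-zero, the ratio tends to 6.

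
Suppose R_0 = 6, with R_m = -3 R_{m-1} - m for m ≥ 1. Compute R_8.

40594

R_1 = -3(6) - 1 = -19
R_2 = -3(-19) - 2 = 55
R_3 = -3(55) - 3 = -168
R_4 = -3(-168) - 4 = 500
R_5 = -3(500) - 5 = -1505
R_6 = -3(-1505) - 6 = 4509
R_7 = -3(4509) - 7 = -13534
R_8 = -3(-13534) - 8 = 40594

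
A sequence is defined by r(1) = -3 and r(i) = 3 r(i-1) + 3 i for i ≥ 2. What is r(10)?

r(2) = 3(-3) + 6 = -3
r(3) = 3(-3) + 9 = 0
r(4) = 3(0) + 12 = 12
r(5) = 3(12) + 15 = 51
r(6) = 3(51) + 18 = 171
r(7) = 3(171) + 21 = 534
r(8) = 3(534) + 24 = 1626
r(9) = 3(1626) + 27 = 4905
r(10) = 3(4905) + 30 = 14745

14745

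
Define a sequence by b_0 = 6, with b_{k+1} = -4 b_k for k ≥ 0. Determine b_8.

b_1 = -4·6 = -24
b_2 = -4·(-24) = 96
b_3 = -4·96 = -384
b_4 = -4·(-384) = 1536
b_5 = -4·1536 = -6144
b_6 = -4·(-6144) = 24576
b_7 = -4·24576 = -98304
b_8 = -4·(-98304) = 393216

393216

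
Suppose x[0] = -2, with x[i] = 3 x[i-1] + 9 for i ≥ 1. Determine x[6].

1818

x[1] = 3(-2) + 9 = 3
x[2] = 3(3) + 9 = 18
x[3] = 3(18) + 9 = 63
x[4] = 3(63) + 9 = 198
x[5] = 3(198) + 9 = 603
x[6] = 3(603) + 9 = 1818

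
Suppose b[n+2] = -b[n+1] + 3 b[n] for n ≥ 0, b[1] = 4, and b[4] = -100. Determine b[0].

Let b[0] = w.
b[2] = -4 + 3w
b[3] = 16 - 3w
b[4] = -28 + 12w
So -28 + 12w = -100, giving w = -6.

-6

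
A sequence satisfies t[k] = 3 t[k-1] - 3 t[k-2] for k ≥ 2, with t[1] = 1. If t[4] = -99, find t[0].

Let t[0] = x.
t[2] = 3 - 3x
t[3] = 6 - 9x
t[4] = 9 - 18x
So 9 - 18x = -99, giving x = 6.

6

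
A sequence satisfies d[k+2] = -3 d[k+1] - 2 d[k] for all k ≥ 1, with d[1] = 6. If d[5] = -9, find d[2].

Let d[2] = z.
d[3] = -12 - 3z
d[4] = 36 + 7z
d[5] = -84 - 15z
So -84 - 15z = -9, giving z = -5.

-5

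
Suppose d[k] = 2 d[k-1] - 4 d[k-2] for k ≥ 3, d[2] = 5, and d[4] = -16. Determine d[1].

Let d[1] = w.
d[3] = 10 - 4w
d[4] = -8w
So -8w = -16, giving w = 2.

2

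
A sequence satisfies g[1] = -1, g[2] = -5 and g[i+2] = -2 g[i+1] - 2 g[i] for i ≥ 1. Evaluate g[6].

20

g[3] = -2*(-5) - 2*(-1) = 12
g[4] = -2*12 - 2*(-5) = -14
g[5] = -2*(-14) - 2*12 = 4
g[6] = -2*4 - 2*(-14) = 20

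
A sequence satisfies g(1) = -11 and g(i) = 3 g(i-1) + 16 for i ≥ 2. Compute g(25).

-847288609451

The fixed point is 16/(1 - 3) = -8, so g(i) + 8 = 3(g(i-1) + 8).
Hence g(i) = -3·3^{i-1} - 8.
g(25) = -3·3^{24} - 8 = -3·282429536481 - 8 = -847288609451.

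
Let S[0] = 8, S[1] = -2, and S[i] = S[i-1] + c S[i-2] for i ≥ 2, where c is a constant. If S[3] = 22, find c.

4

S[2] = -2 + 8c
S[3] = -2 + 6c
So -2 + 6c = 22, giving c = 4.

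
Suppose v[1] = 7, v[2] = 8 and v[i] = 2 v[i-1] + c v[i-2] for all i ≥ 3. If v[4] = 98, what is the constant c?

v[3] = 16 + 7c
v[4] = 32 + 22c
So 32 + 22c = 98, giving c = 3.

3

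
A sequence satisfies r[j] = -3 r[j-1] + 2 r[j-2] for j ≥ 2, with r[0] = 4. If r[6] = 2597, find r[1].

Let r[1] = y.
r[2] = 8 - 3y
r[3] = -24 + 11y
r[4] = 88 - 39y
r[5] = -312 + 139y
r[6] = 1112 - 495y
So 1112 - 495y = 2597, giving y = -3.

-3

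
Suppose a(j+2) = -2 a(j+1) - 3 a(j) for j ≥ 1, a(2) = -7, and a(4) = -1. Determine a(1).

Let a(1) = w.
a(3) = 14 - 3w
a(4) = -7 + 6w
So -7 + 6w = -1, giving w = 1.

1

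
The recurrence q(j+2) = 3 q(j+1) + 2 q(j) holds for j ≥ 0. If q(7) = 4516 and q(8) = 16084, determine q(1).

2

Rearranging, q(j-2) = (q(j) - 3 q(j-1)) / 2.
q(6) = (16084 - 3(4516)) / 2 = 2536/2 = 1268
q(5) = (4516 - 3(1268)) / 2 = 712/2 = 356
q(4) = (1268 - 3(356)) / 2 = 200/2 = 100
q(3) = (356 - 3(100)) / 2 = 56/2 = 28
q(2) = (100 - 3(28)) / 2 = 16/2 = 8
q(1) = (28 - 3(8)) / 2 = 4/2 = 2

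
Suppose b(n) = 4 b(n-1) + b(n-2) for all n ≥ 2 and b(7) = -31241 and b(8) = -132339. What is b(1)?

-5

Rearranging, b(n-2) = b(n) - 4 b(n-1).
b(6) = -132339 - 4*(-31241) = -7375
b(5) = -31241 - 4*(-7375) = -1741
b(4) = -7375 - 4*(-1741) = -411
b(3) = -1741 - 4*(-411) = -97
b(2) = -411 - 4*(-97) = -23
b(1) = -97 - 4*(-23) = -5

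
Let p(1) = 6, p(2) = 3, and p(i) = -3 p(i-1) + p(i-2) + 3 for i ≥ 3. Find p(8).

p(3) = -3·3 + 6 + 3 = 0
p(4) = -3·0 + 3 + 3 = 6
p(5) = -3·6 + 0 + 3 = -15
p(6) = -3·(-15) + 6 + 3 = 54
p(7) = -3·54 + (-15) + 3 = -174
p(8) = -3·(-174) + 54 + 3 = 579

579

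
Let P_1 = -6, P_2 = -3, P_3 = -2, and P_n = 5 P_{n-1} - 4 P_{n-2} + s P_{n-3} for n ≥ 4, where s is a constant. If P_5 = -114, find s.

P_4 = 2 - 6s
P_5 = 18 - 33s
So 18 - 33s = -114, giving s = 4.

4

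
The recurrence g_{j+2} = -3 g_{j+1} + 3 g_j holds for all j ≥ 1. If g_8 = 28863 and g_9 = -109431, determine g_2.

Rearranging, g_{j-2} = (g_j + 3 g_{j-1}) / 3.
g_7 = (-109431 + 3(28863)) / 3 = -22842/3 = -7614
g_6 = (28863 + 3(-7614)) / 3 = 6021/3 = 2007
g_5 = (-7614 + 3(2007)) / 3 = -1593/3 = -531
g_4 = (2007 + 3(-531)) / 3 = 414/3 = 138
g_3 = (-531 + 3(138)) / 3 = -117/3 = -39
g_2 = (138 + 3(-39)) / 3 = 21/3 = 7

7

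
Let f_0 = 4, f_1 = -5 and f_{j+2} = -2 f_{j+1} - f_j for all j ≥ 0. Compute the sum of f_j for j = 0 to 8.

8

f_2 = -2(-5) - 4 = 6
f_3 = -2(6) - (-5) = -7
f_4 = -2(-7) - 6 = 8
f_5 = -2(8) - (-7) = -9
f_6 = -2(-9) - 8 = 10
f_7 = -2(10) - (-9) = -11
f_8 = -2(-11) - 10 = 12
Sum = 4 + (-5) + 6 + (-7) + 8 + (-9) + 10 + (-11) + 12 = 8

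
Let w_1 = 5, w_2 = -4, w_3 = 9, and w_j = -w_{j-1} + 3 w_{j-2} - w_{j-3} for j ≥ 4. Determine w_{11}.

11649

w_4 = -9 + 3(-4) - 5 = -26
w_5 = -(-26) + 3(9) - (-4) = 57
w_6 = -57 + 3(-26) - 9 = -144
w_7 = -(-144) + 3(57) - (-26) = 341
w_8 = -341 + 3(-144) - 57 = -830
w_9 = -(-830) + 3(341) - (-144) = 1997
w_{10} = -1997 + 3(-830) - 341 = -4828
w_{11} = -(-4828) + 3(1997) - (-830) = 11649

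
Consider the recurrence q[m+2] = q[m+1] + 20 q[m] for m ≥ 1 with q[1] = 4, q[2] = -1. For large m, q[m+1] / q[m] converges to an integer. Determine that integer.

The characteristic equation is r^2 - r - 20 = 0, which factors as (r - 5)(r + 4) = 0.
So the roots are 5 and -4. Since |5| > |-4| and the coefficient of 5^m is non-zero, the ratio tends to 5.

5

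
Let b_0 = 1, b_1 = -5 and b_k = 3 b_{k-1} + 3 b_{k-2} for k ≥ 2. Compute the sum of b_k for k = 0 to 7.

-14044

b_2 = 3·(-5) + 3·1 = -12
b_3 = 3·(-12) + 3·(-5) = -51
b_4 = 3·(-51) + 3·(-12) = -189
b_5 = 3·(-189) + 3·(-51) = -720
b_6 = 3·(-720) + 3·(-189) = -2727
b_7 = 3·(-2727) + 3·(-720) = -10341
Sum = 1 + (-5) + (-12) + (-51) + (-189) + (-720) + (-2727) + (-10341) = -14044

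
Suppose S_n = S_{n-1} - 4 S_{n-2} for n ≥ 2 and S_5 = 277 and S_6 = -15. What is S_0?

9

Rearranging, S_{n-2} = (S_n - S_{n-1}) / -4.
S_4 = (-15 - 277) / -4 = -292/-4 = 73
S_3 = (277 - 73) / -4 = 204/-4 = -51
S_2 = (73 - (-51)) / -4 = 124/-4 = -31
S_1 = (-51 - (-31)) / -4 = -20/-4 = 5
S_0 = (-31 - 5) / -4 = -36/-4 = 9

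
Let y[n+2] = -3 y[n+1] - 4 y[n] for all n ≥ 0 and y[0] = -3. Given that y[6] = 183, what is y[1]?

Let y[1] = x.
y[2] = 12 - 3x
y[3] = -36 + 5x
y[4] = 60 - 3x
y[5] = -36 - 11x
y[6] = -132 + 45x
So -132 + 45x = 183, giving x = 7.

7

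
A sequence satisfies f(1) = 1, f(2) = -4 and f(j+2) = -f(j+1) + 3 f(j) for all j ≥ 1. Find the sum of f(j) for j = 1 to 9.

f(3) = -(-4) + 3(1) = 7
f(4) = -7 + 3(-4) = -19
f(5) = -(-19) + 3(7) = 40
f(6) = -40 + 3(-19) = -97
f(7) = -(-97) + 3(40) = 217
f(8) = -217 + 3(-97) = -508
f(9) = -(-508) + 3(217) = 1159
Sum = 1 + (-4) + 7 + (-19) + 40 + (-97) + 217 + (-508) + 1159 = 796

796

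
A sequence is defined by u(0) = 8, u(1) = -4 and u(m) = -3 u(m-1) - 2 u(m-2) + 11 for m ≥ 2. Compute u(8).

-77

u(2) = -3(-4) - 2(8) + 11 = 7
u(3) = -3(7) - 2(-4) + 11 = -2
u(4) = -3(-2) - 2(7) + 11 = 3
u(5) = -3(3) - 2(-2) + 11 = 6
u(6) = -3(6) - 2(3) + 11 = -13
u(7) = -3(-13) - 2(6) + 11 = 38
u(8) = -3(38) - 2(-13) + 11 = -77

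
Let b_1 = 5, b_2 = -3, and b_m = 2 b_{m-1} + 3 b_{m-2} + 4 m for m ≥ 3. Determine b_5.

b_3 = 2(-3) + 3(5) + 12 = 21
b_4 = 2(21) + 3(-3) + 16 = 49
b_5 = 2(49) + 3(21) + 20 = 181

181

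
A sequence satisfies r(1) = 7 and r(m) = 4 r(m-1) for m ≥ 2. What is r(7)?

r(2) = 4*7 = 28
r(3) = 4*28 = 112
r(4) = 4*112 = 448
r(5) = 4*448 = 1792
r(6) = 4*1792 = 7168
r(7) = 4*7168 = 28672

28672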